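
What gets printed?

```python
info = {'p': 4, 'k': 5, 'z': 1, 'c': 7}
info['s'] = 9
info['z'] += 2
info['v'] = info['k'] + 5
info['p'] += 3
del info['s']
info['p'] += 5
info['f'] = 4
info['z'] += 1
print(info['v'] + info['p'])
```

info['s'] = 9 → {'p': 4, 'k': 5, 'z': 1, 'c': 7, 's': 9}
info['z'] = 1+2 = 3 → {'p': 4, 'k': 5, 'z': 3, 'c': 7, 's': 9}
info['v'] = info['k']+5 = 10 → {'p': 4, 'k': 5, 'z': 3, 'c': 7, 's': 9, 'v': 10}
info['p'] = 4+3 = 7 → {'p': 7, 'k': 5, 'z': 3, 'c': 7, 's': 9, 'v': 10}
del 's' → {'p': 7, 'k': 5, 'z': 3, 'c': 7, 'v': 10}
info['p'] = 7+5 = 12 → {'p': 12, 'k': 5, 'z': 3, 'c': 7, 'v': 10}
info['f'] = 4 → {'p': 12, 'k': 5, 'z': 3, 'c': 7, 'v': 10, 'f': 4}
info['z'] = 3+1 = 4 → {'p': 12, 'k': 5, 'z': 4, 'c': 7, 'v': 10, 'f': 4}
info['v']+info['p'] = 10+12 = 22

22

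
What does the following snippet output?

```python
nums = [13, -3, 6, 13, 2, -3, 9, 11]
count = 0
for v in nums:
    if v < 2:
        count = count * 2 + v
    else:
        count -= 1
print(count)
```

v=13: not <2, count = 0-1 = -1
v=-3: <2, count = (-1)*2+(-3) = -5
v=6: not <2, count = (-5)-1 = -6
v=13: not <2, count = (-6)-1 = -7
v=2: not <2, count = (-7)-1 = -8
v=-3: <2, count = (-8)*2+(-3) = -19
v=9: not <2, count = (-19)-1 = -20
v=11: not <2, count = (-20)-1 = -21

-21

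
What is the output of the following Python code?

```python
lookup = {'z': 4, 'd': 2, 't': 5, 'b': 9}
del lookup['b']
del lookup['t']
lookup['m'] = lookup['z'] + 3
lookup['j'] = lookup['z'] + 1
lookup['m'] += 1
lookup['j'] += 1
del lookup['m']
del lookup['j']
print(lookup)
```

del 'b' → {'z': 4, 'd': 2, 't': 5}
del 't' → {'z': 4, 'd': 2}
lookup['m'] = lookup['z']+3 = 7 → {'z': 4, 'd': 2, 'm': 7}
lookup['j'] = lookup['z']+1 = 5 → {'z': 4, 'd': 2, 'm': 7, 'j': 5}
lookup['m'] = 7+1 = 8 → {'z': 4, 'd': 2, 'm': 8, 'j': 5}
lookup['j'] = 5+1 = 6 → {'z': 4, 'd': 2, 'm': 8, 'j': 6}
del 'm' → {'z': 4, 'd': 2, 'j': 6}
del 'j' → {'z': 4, 'd': 2}

{'z': 4, 'd': 2}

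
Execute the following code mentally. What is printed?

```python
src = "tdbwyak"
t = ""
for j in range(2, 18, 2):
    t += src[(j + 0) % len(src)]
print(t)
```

j=2: add src[2]='b' → 'b'
j=4: add src[4]='y' → 'by'
j=6: add src[6]='k' → 'byk'
j=8: add src[1]='d' → 'bykd'
j=10: add src[3]='w' → 'bykdw'
j=12: add src[5]='a' → 'bykdwa'
j=14: add src[0]='t' → 'bykdwat'
j=16: add src[2]='b' → 'bykdwatb'

bykdwatb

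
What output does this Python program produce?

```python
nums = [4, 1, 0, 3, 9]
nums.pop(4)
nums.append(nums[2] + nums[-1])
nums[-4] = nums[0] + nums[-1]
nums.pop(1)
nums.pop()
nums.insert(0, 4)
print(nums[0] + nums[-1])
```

7

pop(4) removes 9 → [4, 1, 0, 3]
append nums[2]+nums[-1] = 0+3 = 3 → [4, 1, 0, 3, 3]
nums[-4] = nums[0]+nums[-1] = 4+3 = 7 → [4, 7, 0, 3, 3]
pop(1) removes 7 → [4, 0, 3, 3]
pop() removes 3 → [4, 0, 3]
insert 4 at 0 → [4, 4, 0, 3]
nums[0]+nums[-1] = 4+3 = 7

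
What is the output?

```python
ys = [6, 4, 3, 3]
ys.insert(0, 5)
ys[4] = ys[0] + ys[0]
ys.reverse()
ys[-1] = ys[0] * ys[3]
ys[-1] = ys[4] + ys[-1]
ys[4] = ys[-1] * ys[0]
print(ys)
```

insert 5 at 0 → [5, 6, 4, 3, 3]
ys[4] = ys[0]+ys[0] = 5+5 = 10 → [5, 6, 4, 3, 10]
reverse → [10, 3, 4, 6, 5]
ys[-1] = ys[0]*ys[3] = 10*6 = 60 → [10, 3, 4, 6, 60]
ys[-1] = ys[4]+ys[-1] = 60+60 = 120 → [10, 3, 4, 6, 120]
ys[4] = ys[-1]*ys[0] = 120*10 = 1200 → [10, 3, 4, 6, 1200]

[10, 3, 4, 6, 1200]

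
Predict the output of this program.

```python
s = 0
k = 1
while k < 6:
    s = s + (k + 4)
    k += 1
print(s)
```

k=1: s = 0+5 = 5
k=2: s = 5+6 = 11
k=3: s = 11+7 = 18
k=4: s = 18+8 = 26
k=5: s = 26+9 = 35

35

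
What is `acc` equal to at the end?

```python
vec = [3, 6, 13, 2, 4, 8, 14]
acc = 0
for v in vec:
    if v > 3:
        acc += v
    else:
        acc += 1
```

47

v=3: not >3, acc = 0+1 = 1
v=6: >3, acc = 1+6 = 7
v=13: >3, acc = 7+13 = 20
v=2: not >3, acc = 20+1 = 21
v=4: >3, acc = 21+4 = 25
v=8: >3, acc = 25+8 = 33
v=14: >3, acc = 33+14 = 47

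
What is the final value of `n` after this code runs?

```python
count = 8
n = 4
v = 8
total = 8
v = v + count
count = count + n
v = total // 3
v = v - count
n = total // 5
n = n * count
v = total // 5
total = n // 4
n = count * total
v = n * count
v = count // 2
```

36

v = 8+8 = 16
count = 8+4 = 12
v = 8//3 = 2
v = 2-12 = -10
n = 8//5 = 1
n = 1*12 = 12
v = 8//5 = 1
total = 12//4 = 3
n = 12*3 = 36
v = 36*12 = 432
v = 12//2 = 6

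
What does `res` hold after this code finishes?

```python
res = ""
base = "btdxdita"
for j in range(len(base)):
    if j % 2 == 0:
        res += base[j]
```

j=0: add 'b' → 'b'
j=1: skip
j=2: add 'd' → 'bd'
j=3: skip
j=4: add 'd' → 'bdd'
j=5: skip
j=6: add 't' → 'bddt'
j=7: skip

'bddt'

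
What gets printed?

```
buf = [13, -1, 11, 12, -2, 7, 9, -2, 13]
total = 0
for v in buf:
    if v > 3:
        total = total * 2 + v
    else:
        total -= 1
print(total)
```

705

v=13: >3, total = 0*2+13 = 13
v=-1: not >3, total = 13-1 = 12
v=11: >3, total = 12*2+11 = 35
v=12: >3, total = 35*2+12 = 82
v=-2: not >3, total = 82-1 = 81
v=7: >3, total = 81*2+7 = 169
v=9: >3, total = 169*2+9 = 347
v=-2: not >3, total = 347-1 = 346
v=13: >3, total = 346*2+13 = 705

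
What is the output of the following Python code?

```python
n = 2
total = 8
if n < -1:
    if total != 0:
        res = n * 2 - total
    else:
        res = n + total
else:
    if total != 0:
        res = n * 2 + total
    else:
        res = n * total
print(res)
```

n=2, total=8
n < -1 is False; total != 0 is True
→ res = n * 2 + total = 12

12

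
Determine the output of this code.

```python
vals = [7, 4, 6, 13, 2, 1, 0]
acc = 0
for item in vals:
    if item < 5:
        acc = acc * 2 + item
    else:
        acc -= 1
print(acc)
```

item=7: not <5, acc = 0-1 = -1
item=4: <5, acc = (-1)*2+4 = 2
item=6: not <5, acc = 2-1 = 1
item=13: not <5, acc = 1-1 = 0
item=2: <5, acc = 0*2+2 = 2
item=1: <5, acc = 2*2+1 = 5
item=0: <5, acc = 5*2+0 = 10

10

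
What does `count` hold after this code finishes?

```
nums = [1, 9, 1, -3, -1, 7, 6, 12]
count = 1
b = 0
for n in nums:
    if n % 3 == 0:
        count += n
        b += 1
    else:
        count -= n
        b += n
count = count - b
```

5

n=1: not %3==0, count = 1-1 = 0; b=1
n=9: %3==0, count = 0+9 = 9; b=2
n=1: not %3==0, count = 9-1 = 8; b=3
n=-3: %3==0, count = 8+(-3) = 5; b=4
n=-1: not %3==0, count = 5-(-1) = 6; b=3
n=7: not %3==0, count = 6-7 = -1; b=10
n=6: %3==0, count = (-1)+6 = 5; b=11
n=12: %3==0, count = 5+12 = 17; b=12
count-b = 17-12 = 5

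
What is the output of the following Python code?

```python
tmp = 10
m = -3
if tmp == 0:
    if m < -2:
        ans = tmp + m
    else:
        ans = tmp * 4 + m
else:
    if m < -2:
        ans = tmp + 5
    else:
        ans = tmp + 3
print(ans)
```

tmp=10, m=-3
tmp == 0 is False; m < -2 is True
→ ans = tmp + 5 = 15

15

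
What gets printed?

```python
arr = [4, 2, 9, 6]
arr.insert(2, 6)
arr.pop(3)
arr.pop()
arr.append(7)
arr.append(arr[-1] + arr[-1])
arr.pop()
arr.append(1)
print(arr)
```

insert 6 at 2 → [4, 2, 6, 9, 6]
pop(3) removes 9 → [4, 2, 6, 6]
pop() removes 6 → [4, 2, 6]
append 7 → [4, 2, 6, 7]
append arr[-1]+arr[-1] = 7+7 = 14 → [4, 2, 6, 7, 14]
pop() removes 14 → [4, 2, 6, 7]
append 1 → [4, 2, 6, 7, 1]

[4, 2, 6, 7, 1]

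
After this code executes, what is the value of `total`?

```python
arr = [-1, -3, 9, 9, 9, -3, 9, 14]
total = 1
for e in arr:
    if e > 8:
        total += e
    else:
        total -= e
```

e=-1: not >8, total = 1-(-1) = 2
e=-3: not >8, total = 2-(-3) = 5
e=9: >8, total = 5+9 = 14
e=9: >8, total = 14+9 = 23
e=9: >8, total = 23+9 = 32
e=-3: not >8, total = 32-(-3) = 35
e=9: >8, total = 35+9 = 44
e=14: >8, total = 44+14 = 58

58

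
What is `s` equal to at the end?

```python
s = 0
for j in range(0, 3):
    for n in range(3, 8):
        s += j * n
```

75

j=0,n=3: s = 0+0 = 0
j=0,n=4: s = 0+0 = 0
j=0,n=5: s = 0+0 = 0
j=0,n=6: s = 0+0 = 0
j=0,n=7: s = 0+0 = 0
j=1,n=3: s = 0+3 = 3
j=1,n=4: s = 3+4 = 7
j=1,n=5: s = 7+5 = 12
j=1,n=6: s = 12+6 = 18
j=1,n=7: s = 18+7 = 25
j=2,n=3: s = 25+6 = 31
j=2,n=4: s = 31+8 = 39
j=2,n=5: s = 39+10 = 49
j=2,n=6: s = 49+12 = 61
j=2,n=7: s = 61+14 = 75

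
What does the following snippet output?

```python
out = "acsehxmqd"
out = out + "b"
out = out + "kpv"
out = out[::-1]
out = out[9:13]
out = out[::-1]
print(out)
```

acse

+ 'b' → 'acsehxmqdb'
+ 'kpv' → 'acsehxmqdbkpv'
reverse → 'vpkbdqmxhesca'
slice [9:13] → 'esca'
reverse → 'acse'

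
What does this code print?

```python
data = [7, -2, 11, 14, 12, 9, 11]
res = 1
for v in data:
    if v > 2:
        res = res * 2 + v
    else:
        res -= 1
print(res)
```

v=7: >2, res = 1*2+7 = 9
v=-2: not >2, res = 9-1 = 8
v=11: >2, res = 8*2+11 = 27
v=14: >2, res = 27*2+14 = 68
v=12: >2, res = 68*2+12 = 148
v=9: >2, res = 148*2+9 = 305
v=11: >2, res = 305*2+11 = 621

621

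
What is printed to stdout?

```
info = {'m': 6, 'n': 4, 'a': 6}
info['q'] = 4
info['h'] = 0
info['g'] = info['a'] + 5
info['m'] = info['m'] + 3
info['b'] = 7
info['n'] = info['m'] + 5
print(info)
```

info['q'] = 4 → {'m': 6, 'n': 4, 'a': 6, 'q': 4}
info['h'] = 0 → {'m': 6, 'n': 4, 'a': 6, 'q': 4, 'h': 0}
info['g'] = info['a']+5 = 11 → {'m': 6, 'n': 4, 'a': 6, 'q': 4, 'h': 0, 'g': 11}
info['m'] = info['m']+3 = 9 → {'m': 9, 'n': 4, 'a': 6, 'q': 4, 'h': 0, 'g': 11}
info['b'] = 7 → {'m': 9, 'n': 4, 'a': 6, 'q': 4, 'h': 0, 'g': 11, 'b': 7}
info['n'] = info['m']+5 = 14 → {'m': 9, 'n': 14, 'a': 6, 'q': 4, 'h': 0, 'g': 11, 'b': 7}

{'m': 9, 'n': 14, 'a': 6, 'q': 4, 'h': 0, 'g': 11, 'b': 7}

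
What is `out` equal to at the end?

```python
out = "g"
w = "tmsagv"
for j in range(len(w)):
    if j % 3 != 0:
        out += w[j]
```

'gmsgv'

j=0: skip
j=1: add 'm' → 'gm'
j=2: add 's' → 'gms'
j=3: skip
j=4: add 'g' → 'gmsg'
j=5: add 'v' → 'gmsgv'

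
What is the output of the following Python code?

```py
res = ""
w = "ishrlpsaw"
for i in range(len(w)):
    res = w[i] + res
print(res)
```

i=0: prepend 'i' → 'i'
i=1: prepend 's' → 'si'
i=2: prepend 'h' → 'hsi'
i=3: prepend 'r' → 'rhsi'
i=4: prepend 'l' → 'lrhsi'
i=5: prepend 'p' → 'plrhsi'
i=6: prepend 's' → 'splrhsi'
i=7: prepend 'a' → 'asplrhsi'
i=8: prepend 'w' → 'wasplrhsi'

wasplrhsi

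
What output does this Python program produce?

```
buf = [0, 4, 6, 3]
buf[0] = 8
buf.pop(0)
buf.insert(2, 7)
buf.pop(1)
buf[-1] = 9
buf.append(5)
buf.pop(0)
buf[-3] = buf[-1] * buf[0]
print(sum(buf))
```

49

buf[0] = 8 → [8, 4, 6, 3]
pop(0) removes 8 → [4, 6, 3]
insert 7 at 2 → [4, 6, 7, 3]
pop(1) removes 6 → [4, 7, 3]
buf[-1] = 9 → [4, 7, 9]
append 5 → [4, 7, 9, 5]
pop(0) removes 4 → [7, 9, 5]
buf[-3] = buf[-1]*buf[0] = 5*7 = 35 → [35, 9, 5]
sum = 49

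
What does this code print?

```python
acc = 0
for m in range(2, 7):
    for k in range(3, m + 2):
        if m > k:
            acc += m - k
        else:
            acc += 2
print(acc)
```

m=2,k=3: not 2>3, acc = 0+2 = 2
m=3,k=3: not 3>3, acc = 2+2 = 4
m=3,k=4: not 3>4, acc = 4+2 = 6
m=4,k=3: 4>3, acc = 6+1 = 7
m=4,k=4: not 4>4, acc = 7+2 = 9
m=4,k=5: not 4>5, acc = 9+2 = 11
m=5,k=3: 5>3, acc = 11+2 = 13
m=5,k=4: 5>4, acc = 13+1 = 14
m=5,k=5: not 5>5, acc = 14+2 = 16
m=5,k=6: not 5>6, acc = 16+2 = 18
m=6,k=3: 6>3, acc = 18+3 = 21
m=6,k=4: 6>4, acc = 21+2 = 23
m=6,k=5: 6>5, acc = 23+1 = 24
m=6,k=6: not 6>6, acc = 24+2 = 26
m=6,k=7: not 6>7, acc = 26+2 = 28

28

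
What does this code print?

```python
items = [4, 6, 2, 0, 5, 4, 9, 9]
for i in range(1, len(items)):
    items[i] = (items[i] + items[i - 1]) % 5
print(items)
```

[4, 0, 2, 2, 2, 1, 0, 4]

i=1: items[1] = (6+4)%5 = 0 → [4, 0, 2, 0, 5, 4, 9, 9]
i=2: items[2] = (2+0)%5 = 2 → [4, 0, 2, 0, 5, 4, 9, 9]
i=3: items[3] = (0+2)%5 = 2 → [4, 0, 2, 2, 5, 4, 9, 9]
i=4: items[4] = (5+2)%5 = 2 → [4, 0, 2, 2, 2, 4, 9, 9]
i=5: items[5] = (4+2)%5 = 1 → [4, 0, 2, 2, 2, 1, 9, 9]
i=6: items[6] = (9+1)%5 = 0 → [4, 0, 2, 2, 2, 1, 0, 9]
i=7: items[7] = (9+0)%5 = 4 → [4, 0, 2, 2, 2, 1, 0, 4]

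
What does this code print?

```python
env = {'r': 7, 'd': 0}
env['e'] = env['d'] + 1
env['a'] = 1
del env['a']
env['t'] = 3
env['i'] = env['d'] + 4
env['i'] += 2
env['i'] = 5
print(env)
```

env['e'] = env['d']+1 = 1 → {'r': 7, 'd': 0, 'e': 1}
env['a'] = 1 → {'r': 7, 'd': 0, 'e': 1, 'a': 1}
del 'a' → {'r': 7, 'd': 0, 'e': 1}
env['t'] = 3 → {'r': 7, 'd': 0, 'e': 1, 't': 3}
env['i'] = env['d']+4 = 4 → {'r': 7, 'd': 0, 'e': 1, 't': 3, 'i': 4}
env['i'] = 4+2 = 6 → {'r': 7, 'd': 0, 'e': 1, 't': 3, 'i': 6}
env['i'] = 5 → {'r': 7, 'd': 0, 'e': 1, 't': 3, 'i': 5}

{'r': 7, 'd': 0, 'e': 1, 't': 3, 'i': 5}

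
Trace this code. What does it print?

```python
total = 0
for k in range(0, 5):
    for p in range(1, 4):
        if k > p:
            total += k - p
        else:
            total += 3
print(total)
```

37

k=0,p=1: not 0>1, total = 0+3 = 3
k=0,p=2: not 0>2, total = 3+3 = 6
k=0,p=3: not 0>3, total = 6+3 = 9
k=1,p=1: not 1>1, total = 9+3 = 12
k=1,p=2: not 1>2, total = 12+3 = 15
k=1,p=3: not 1>3, total = 15+3 = 18
k=2,p=1: 2>1, total = 18+1 = 19
k=2,p=2: not 2>2, total = 19+3 = 22
k=2,p=3: not 2>3, total = 22+3 = 25
k=3,p=1: 3>1, total = 25+2 = 27
k=3,p=2: 3>2, total = 27+1 = 28
k=3,p=3: not 3>3, total = 28+3 = 31
k=4,p=1: 4>1, total = 31+3 = 34
k=4,p=2: 4>2, total = 34+2 = 36
k=4,p=3: 4>3, total = 36+1 = 37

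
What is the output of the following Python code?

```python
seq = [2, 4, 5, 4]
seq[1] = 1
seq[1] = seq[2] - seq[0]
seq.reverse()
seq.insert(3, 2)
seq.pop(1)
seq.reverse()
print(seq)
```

seq[1] = 1 → [2, 1, 5, 4]
seq[1] = seq[2]-seq[0] = 5-2 = 3 → [2, 3, 5, 4]
reverse → [4, 5, 3, 2]
insert 2 at 3 → [4, 5, 3, 2, 2]
pop(1) removes 5 → [4, 3, 2, 2]
reverse → [2, 2, 3, 4]

[2, 2, 3, 4]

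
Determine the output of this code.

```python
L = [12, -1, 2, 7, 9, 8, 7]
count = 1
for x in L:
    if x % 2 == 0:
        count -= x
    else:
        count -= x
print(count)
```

x=12: even, count = 1-12 = -11
x=-1: not even, count = (-11)-(-1) = -10
x=2: even, count = (-10)-2 = -12
x=7: not even, count = (-12)-7 = -19
x=9: not even, count = (-19)-9 = -28
x=8: even, count = (-28)-8 = -36
x=7: not even, count = (-36)-7 = -43

-43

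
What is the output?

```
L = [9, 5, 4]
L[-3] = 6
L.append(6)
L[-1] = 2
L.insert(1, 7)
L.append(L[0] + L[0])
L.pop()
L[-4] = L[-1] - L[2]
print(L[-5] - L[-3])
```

L[-3] = 6 → [6, 5, 4]
append 6 → [6, 5, 4, 6]
L[-1] = 2 → [6, 5, 4, 2]
insert 7 at 1 → [6, 7, 5, 4, 2]
append L[0]+L[0] = 6+6 = 12 → [6, 7, 5, 4, 2, 12]
pop() removes 12 → [6, 7, 5, 4, 2]
L[-4] = L[-1]-L[2] = 2-5 = -3 → [6, -3, 5, 4, 2]
L[-5]-L[-3] = 6-5 = 1

1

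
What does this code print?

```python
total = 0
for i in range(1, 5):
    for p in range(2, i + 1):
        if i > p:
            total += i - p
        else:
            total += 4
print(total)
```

i=2,p=2: not 2>2, total = 0+4 = 4
i=3,p=2: 3>2, total = 4+1 = 5
i=3,p=3: not 3>3, total = 5+4 = 9
i=4,p=2: 4>2, total = 9+2 = 11
i=4,p=3: 4>3, total = 11+1 = 12
i=4,p=4: not 4>4, total = 12+4 = 16

16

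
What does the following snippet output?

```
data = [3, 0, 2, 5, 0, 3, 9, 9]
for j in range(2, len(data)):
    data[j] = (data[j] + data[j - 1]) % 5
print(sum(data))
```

j=2: data[2] = (2+0)%5 = 2 → [3, 0, 2, 5, 0, 3, 9, 9]
j=3: data[3] = (5+2)%5 = 2 → [3, 0, 2, 2, 0, 3, 9, 9]
j=4: data[4] = (0+2)%5 = 2 → [3, 0, 2, 2, 2, 3, 9, 9]
j=5: data[5] = (3+2)%5 = 0 → [3, 0, 2, 2, 2, 0, 9, 9]
j=6: data[6] = (9+0)%5 = 4 → [3, 0, 2, 2, 2, 0, 4, 9]
j=7: data[7] = (9+4)%5 = 3 → [3, 0, 2, 2, 2, 0, 4, 3]
sum = 16

16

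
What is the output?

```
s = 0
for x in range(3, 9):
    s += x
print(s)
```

x=3: s = 0+3 = 3
x=4: s = 3+4 = 7
x=5: s = 7+5 = 12
x=6: s = 12+6 = 18
x=7: s = 18+7 = 25
x=8: s = 25+8 = 33

33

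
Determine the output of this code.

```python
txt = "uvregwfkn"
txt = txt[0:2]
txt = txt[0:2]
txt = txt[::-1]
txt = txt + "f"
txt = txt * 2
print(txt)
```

vufvuf

slice [0:2] → 'uv'
slice [0:2] → 'uv'
reverse → 'vu'
+ 'f' → 'vuf'
repeat ×2 → 'vufvuf'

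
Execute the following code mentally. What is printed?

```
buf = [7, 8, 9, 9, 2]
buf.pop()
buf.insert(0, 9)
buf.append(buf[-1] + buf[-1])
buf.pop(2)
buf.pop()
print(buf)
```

[9, 7, 9, 9]

pop() removes 2 → [7, 8, 9, 9]
insert 9 at 0 → [9, 7, 8, 9, 9]
append buf[-1]+buf[-1] = 9+9 = 18 → [9, 7, 8, 9, 9, 18]
pop(2) removes 8 → [9, 7, 9, 9, 18]
pop() removes 18 → [9, 7, 9, 9]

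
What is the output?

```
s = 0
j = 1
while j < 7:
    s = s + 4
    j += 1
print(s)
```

24

j=1: s = 0+4 = 4
j=2: s = 4+4 = 8
j=3: s = 8+4 = 12
j=4: s = 12+4 = 16
j=5: s = 16+4 = 20
j=6: s = 20+4 = 24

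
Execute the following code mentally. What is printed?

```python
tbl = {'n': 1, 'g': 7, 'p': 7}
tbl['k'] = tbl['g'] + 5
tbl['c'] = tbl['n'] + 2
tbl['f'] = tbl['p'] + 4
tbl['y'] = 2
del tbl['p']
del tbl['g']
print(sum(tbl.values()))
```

29

tbl['k'] = tbl['g']+5 = 12 → {'n': 1, 'g': 7, 'p': 7, 'k': 12}
tbl['c'] = tbl['n']+2 = 3 → {'n': 1, 'g': 7, 'p': 7, 'k': 12, 'c': 3}
tbl['f'] = tbl['p']+4 = 11 → {'n': 1, 'g': 7, 'p': 7, 'k': 12, 'c': 3, 'f': 11}
tbl['y'] = 2 → {'n': 1, 'g': 7, 'p': 7, 'k': 12, 'c': 3, 'f': 11, 'y': 2}
del 'p' → {'n': 1, 'g': 7, 'k': 12, 'c': 3, 'f': 11, 'y': 2}
del 'g' → {'n': 1, 'k': 12, 'c': 3, 'f': 11, 'y': 2}
sum of values = 29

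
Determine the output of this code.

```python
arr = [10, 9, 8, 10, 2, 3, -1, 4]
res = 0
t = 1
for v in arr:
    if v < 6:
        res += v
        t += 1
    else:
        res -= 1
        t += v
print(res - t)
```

v=10: not <6, res = 0-1 = -1; t=11
v=9: not <6, res = (-1)-1 = -2; t=20
v=8: not <6, res = (-2)-1 = -3; t=28
v=10: not <6, res = (-3)-1 = -4; t=38
v=2: <6, res = (-4)+2 = -2; t=39
v=3: <6, res = (-2)+3 = 1; t=40
v=-1: <6, res = 1+(-1) = 0; t=41
v=4: <6, res = 0+4 = 4; t=42
res-t = 4-42 = -38

-38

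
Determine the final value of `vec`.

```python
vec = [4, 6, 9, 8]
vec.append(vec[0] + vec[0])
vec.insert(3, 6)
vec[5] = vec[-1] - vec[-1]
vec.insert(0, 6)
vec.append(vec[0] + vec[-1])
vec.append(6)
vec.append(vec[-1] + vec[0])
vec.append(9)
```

[6, 4, 6, 9, 6, 8, 0, 6, 6, 12, 9]

append vec[0]+vec[0] = 4+4 = 8 → [4, 6, 9, 8, 8]
insert 6 at 3 → [4, 6, 9, 6, 8, 8]
vec[5] = vec[-1]-vec[-1] = 8-8 = 0 → [4, 6, 9, 6, 8, 0]
insert 6 at 0 → [6, 4, 6, 9, 6, 8, 0]
append vec[0]+vec[-1] = 6+0 = 6 → [6, 4, 6, 9, 6, 8, 0, 6]
append 6 → [6, 4, 6, 9, 6, 8, 0, 6, 6]
append vec[-1]+vec[0] = 6+6 = 12 → [6, 4, 6, 9, 6, 8, 0, 6, 6, 12]
append 9 → [6, 4, 6, 9, 6, 8, 0, 6, 6, 12, 9]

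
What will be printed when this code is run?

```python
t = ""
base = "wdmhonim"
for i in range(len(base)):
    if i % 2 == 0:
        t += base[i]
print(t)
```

i=0: add 'w' → 'w'
i=1: skip
i=2: add 'm' → 'wm'
i=3: skip
i=4: add 'o' → 'wmo'
i=5: skip
i=6: add 'i' → 'wmoi'
i=7: skip

wmoi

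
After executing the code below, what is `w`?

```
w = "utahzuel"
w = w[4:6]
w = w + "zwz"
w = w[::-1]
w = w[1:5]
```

slice [4:6] → 'zu'
+ 'zwz' → 'zuzwz'
reverse → 'zwzuz'
slice [1:5] → 'wzuz'

'wzuz'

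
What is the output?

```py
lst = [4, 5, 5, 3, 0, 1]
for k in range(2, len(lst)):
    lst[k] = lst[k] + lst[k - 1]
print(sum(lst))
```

59

k=2: lst[2] = 5+5 = 10 → [4, 5, 10, 3, 0, 1]
k=3: lst[3] = 3+10 = 13 → [4, 5, 10, 13, 0, 1]
k=4: lst[4] = 0+13 = 13 → [4, 5, 10, 13, 13, 1]
k=5: lst[5] = 1+13 = 14 → [4, 5, 10, 13, 13, 14]
sum = 59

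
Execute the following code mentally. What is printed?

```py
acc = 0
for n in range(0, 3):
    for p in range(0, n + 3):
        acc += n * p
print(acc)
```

26

n=0,p=0: acc = 0+0 = 0
n=0,p=1: acc = 0+0 = 0
n=0,p=2: acc = 0+0 = 0
n=1,p=0: acc = 0+0 = 0
n=1,p=1: acc = 0+1 = 1
n=1,p=2: acc = 1+2 = 3
n=1,p=3: acc = 3+3 = 6
n=2,p=0: acc = 6+0 = 6
n=2,p=1: acc = 6+2 = 8
n=2,p=2: acc = 8+4 = 12
n=2,p=3: acc = 12+6 = 18
n=2,p=4: acc = 18+8 = 26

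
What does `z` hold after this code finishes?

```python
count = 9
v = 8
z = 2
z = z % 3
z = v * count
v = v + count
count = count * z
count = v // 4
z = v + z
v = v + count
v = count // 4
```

89

z = 2%3 = 2
z = 8*9 = 72
v = 8+9 = 17
count = 9*72 = 648
count = 17//4 = 4
z = 17+72 = 89
v = 17+4 = 21
v = 4//4 = 1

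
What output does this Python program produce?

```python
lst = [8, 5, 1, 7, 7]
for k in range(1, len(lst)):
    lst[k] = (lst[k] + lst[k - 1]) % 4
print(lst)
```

[8, 1, 2, 1, 0]

k=1: lst[1] = (5+8)%4 = 1 → [8, 1, 1, 7, 7]
k=2: lst[2] = (1+1)%4 = 2 → [8, 1, 2, 7, 7]
k=3: lst[3] = (7+2)%4 = 1 → [8, 1, 2, 1, 7]
k=4: lst[4] = (7+1)%4 = 0 → [8, 1, 2, 1, 0]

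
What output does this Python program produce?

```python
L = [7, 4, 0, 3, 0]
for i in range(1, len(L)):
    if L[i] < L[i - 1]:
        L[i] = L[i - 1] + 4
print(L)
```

[7, 11, 15, 19, 23]

i=1: 4<7, L[1] = 7+4 = 11 → [7, 11, 0, 3, 0]
i=2: 0<11, L[2] = 11+4 = 15 → [7, 11, 15, 3, 0]
i=3: 3<15, L[3] = 15+4 = 19 → [7, 11, 15, 19, 0]
i=4: 0<19, L[4] = 19+4 = 23 → [7, 11, 15, 19, 23]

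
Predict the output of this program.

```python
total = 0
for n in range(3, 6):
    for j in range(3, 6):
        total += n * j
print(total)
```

144

n=3,j=3: total = 0+9 = 9
n=3,j=4: total = 9+12 = 21
n=3,j=5: total = 21+15 = 36
n=4,j=3: total = 36+12 = 48
n=4,j=4: total = 48+16 = 64
n=4,j=5: total = 64+20 = 84
n=5,j=3: total = 84+15 = 99
n=5,j=4: total = 99+20 = 119
n=5,j=5: total = 119+25 = 144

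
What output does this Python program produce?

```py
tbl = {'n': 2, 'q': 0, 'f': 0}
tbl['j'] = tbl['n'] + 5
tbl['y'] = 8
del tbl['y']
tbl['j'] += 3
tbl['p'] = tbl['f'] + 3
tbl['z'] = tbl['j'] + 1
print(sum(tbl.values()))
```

26

tbl['j'] = tbl['n']+5 = 7 → {'n': 2, 'q': 0, 'f': 0, 'j': 7}
tbl['y'] = 8 → {'n': 2, 'q': 0, 'f': 0, 'j': 7, 'y': 8}
del 'y' → {'n': 2, 'q': 0, 'f': 0, 'j': 7}
tbl['j'] = 7+3 = 10 → {'n': 2, 'q': 0, 'f': 0, 'j': 10}
tbl['p'] = tbl['f']+3 = 3 → {'n': 2, 'q': 0, 'f': 0, 'j': 10, 'p': 3}
tbl['z'] = tbl['j']+1 = 11 → {'n': 2, 'q': 0, 'f': 0, 'j': 10, 'p': 3, 'z': 11}
sum of values = 26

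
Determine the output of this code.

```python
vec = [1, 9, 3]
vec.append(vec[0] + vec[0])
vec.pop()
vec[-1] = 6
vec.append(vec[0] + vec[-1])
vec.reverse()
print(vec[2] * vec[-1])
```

append vec[0]+vec[0] = 1+1 = 2 → [1, 9, 3, 2]
pop() removes 2 → [1, 9, 3]
vec[-1] = 6 → [1, 9, 6]
append vec[0]+vec[-1] = 1+6 = 7 → [1, 9, 6, 7]
reverse → [7, 6, 9, 1]
vec[2]*vec[-1] = 9*1 = 9

9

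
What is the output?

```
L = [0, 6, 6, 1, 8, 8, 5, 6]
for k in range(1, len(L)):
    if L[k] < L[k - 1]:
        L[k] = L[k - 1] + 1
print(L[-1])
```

10

k=1: 6>=0, unchanged → [0, 6, 6, 1, 8, 8, 5, 6]
k=2: 6>=6, unchanged → [0, 6, 6, 1, 8, 8, 5, 6]
k=3: 1<6, L[3] = 6+1 = 7 → [0, 6, 6, 7, 8, 8, 5, 6]
k=4: 8>=7, unchanged → [0, 6, 6, 7, 8, 8, 5, 6]
k=5: 8>=8, unchanged → [0, 6, 6, 7, 8, 8, 5, 6]
k=6: 5<8, L[6] = 8+1 = 9 → [0, 6, 6, 7, 8, 8, 9, 6]
k=7: 6<9, L[7] = 9+1 = 10 → [0, 6, 6, 7, 8, 8, 9, 10]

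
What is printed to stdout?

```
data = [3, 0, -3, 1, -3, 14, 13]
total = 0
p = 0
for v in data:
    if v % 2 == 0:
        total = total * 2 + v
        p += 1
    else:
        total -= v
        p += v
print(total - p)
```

v=3: not even, total = 0-3 = -3; p=3
v=0: even, total = (-3)*2+0 = -6; p=4
v=-3: not even, total = (-6)-(-3) = -3; p=1
v=1: not even, total = (-3)-1 = -4; p=2
v=-3: not even, total = (-4)-(-3) = -1; p=-1
v=14: even, total = (-1)*2+14 = 12; p=0
v=13: not even, total = 12-13 = -1; p=13
total-p = (-1)-13 = -14

-14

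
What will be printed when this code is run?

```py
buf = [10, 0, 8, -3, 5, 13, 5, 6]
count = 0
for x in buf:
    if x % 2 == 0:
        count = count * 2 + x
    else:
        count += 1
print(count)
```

110

x=10: even, count = 0*2+10 = 10
x=0: even, count = 10*2+0 = 20
x=8: even, count = 20*2+8 = 48
x=-3: not even, count = 48+1 = 49
x=5: not even, count = 49+1 = 50
x=13: not even, count = 50+1 = 51
x=5: not even, count = 51+1 = 52
x=6: even, count = 52*2+6 = 110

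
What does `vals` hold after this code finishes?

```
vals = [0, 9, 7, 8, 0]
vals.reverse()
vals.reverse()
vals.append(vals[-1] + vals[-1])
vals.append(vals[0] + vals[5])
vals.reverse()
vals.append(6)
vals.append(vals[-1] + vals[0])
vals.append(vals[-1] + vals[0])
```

[0, 0, 0, 8, 7, 9, 0, 6, 6, 6]

reverse → [0, 8, 7, 9, 0]
reverse → [0, 9, 7, 8, 0]
append vals[-1]+vals[-1] = 0+0 = 0 → [0, 9, 7, 8, 0, 0]
append vals[0]+vals[5] = 0+0 = 0 → [0, 9, 7, 8, 0, 0, 0]
reverse → [0, 0, 0, 8, 7, 9, 0]
append 6 → [0, 0, 0, 8, 7, 9, 0, 6]
append vals[-1]+vals[0] = 6+0 = 6 → [0, 0, 0, 8, 7, 9, 0, 6, 6]
append vals[-1]+vals[0] = 6+0 = 6 → [0, 0, 0, 8, 7, 9, 0, 6, 6, 6]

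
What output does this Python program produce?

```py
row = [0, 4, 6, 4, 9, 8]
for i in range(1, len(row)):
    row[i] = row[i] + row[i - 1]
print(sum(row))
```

i=1: row[1] = 4+0 = 4 → [0, 4, 6, 4, 9, 8]
i=2: row[2] = 6+4 = 10 → [0, 4, 10, 4, 9, 8]
i=3: row[3] = 4+10 = 14 → [0, 4, 10, 14, 9, 8]
i=4: row[4] = 9+14 = 23 → [0, 4, 10, 14, 23, 8]
i=5: row[5] = 8+23 = 31 → [0, 4, 10, 14, 23, 31]
sum = 82

82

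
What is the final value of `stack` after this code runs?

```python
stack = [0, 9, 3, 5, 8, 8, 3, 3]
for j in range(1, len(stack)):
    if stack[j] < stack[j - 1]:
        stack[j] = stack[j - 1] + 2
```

[0, 9, 11, 13, 15, 17, 19, 21]

j=1: 9>=0, unchanged → [0, 9, 3, 5, 8, 8, 3, 3]
j=2: 3<9, stack[2] = 9+2 = 11 → [0, 9, 11, 5, 8, 8, 3, 3]
j=3: 5<11, stack[3] = 11+2 = 13 → [0, 9, 11, 13, 8, 8, 3, 3]
j=4: 8<13, stack[4] = 13+2 = 15 → [0, 9, 11, 13, 15, 8, 3, 3]
j=5: 8<15, stack[5] = 15+2 = 17 → [0, 9, 11, 13, 15, 17, 3, 3]
j=6: 3<17, stack[6] = 17+2 = 19 → [0, 9, 11, 13, 15, 17, 19, 3]
j=7: 3<19, stack[7] = 19+2 = 21 → [0, 9, 11, 13, 15, 17, 19, 21]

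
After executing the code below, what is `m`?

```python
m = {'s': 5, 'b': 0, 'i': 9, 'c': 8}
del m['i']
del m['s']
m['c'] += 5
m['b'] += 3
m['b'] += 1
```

del 'i' → {'s': 5, 'b': 0, 'c': 8}
del 's' → {'b': 0, 'c': 8}
m['c'] = 8+5 = 13 → {'b': 0, 'c': 13}
m['b'] = 0+3 = 3 → {'b': 3, 'c': 13}
m['b'] = 3+1 = 4 → {'b': 4, 'c': 13}

{'b': 4, 'c': 13}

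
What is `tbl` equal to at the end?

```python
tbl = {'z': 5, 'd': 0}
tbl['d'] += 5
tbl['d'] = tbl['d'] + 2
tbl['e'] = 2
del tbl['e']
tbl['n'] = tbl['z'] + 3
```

{'z': 5, 'd': 7, 'n': 8}

tbl['d'] = 0+5 = 5 → {'z': 5, 'd': 5}
tbl['d'] = tbl['d']+2 = 7 → {'z': 5, 'd': 7}
tbl['e'] = 2 → {'z': 5, 'd': 7, 'e': 2}
del 'e' → {'z': 5, 'd': 7}
tbl['n'] = tbl['z']+3 = 8 → {'z': 5, 'd': 7, 'n': 8}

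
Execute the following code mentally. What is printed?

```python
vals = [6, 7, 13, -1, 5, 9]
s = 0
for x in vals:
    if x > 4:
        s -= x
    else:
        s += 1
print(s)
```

x=6: >4, s = 0-6 = -6
x=7: >4, s = (-6)-7 = -13
x=13: >4, s = (-13)-13 = -26
x=-1: not >4, s = (-26)+1 = -25
x=5: >4, s = (-25)-5 = -30
x=9: >4, s = (-30)-9 = -39

-39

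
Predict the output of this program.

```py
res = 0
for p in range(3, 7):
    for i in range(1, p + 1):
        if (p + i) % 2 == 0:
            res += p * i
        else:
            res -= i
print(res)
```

132

p=3,i=1: even sum, res = 0+3 = 3
p=3,i=2: odd sum, res = 3-2 = 1
p=3,i=3: even sum, res = 1+9 = 10
p=4,i=1: odd sum, res = 10-1 = 9
p=4,i=2: even sum, res = 9+8 = 17
p=4,i=3: odd sum, res = 17-3 = 14
p=4,i=4: even sum, res = 14+16 = 30
p=5,i=1: even sum, res = 30+5 = 35
p=5,i=2: odd sum, res = 35-2 = 33
p=5,i=3: even sum, res = 33+15 = 48
p=5,i=4: odd sum, res = 48-4 = 44
p=5,i=5: even sum, res = 44+25 = 69
p=6,i=1: odd sum, res = 69-1 = 68
p=6,i=2: even sum, res = 68+12 = 80
p=6,i=3: odd sum, res = 80-3 = 77
p=6,i=4: even sum, res = 77+24 = 101
p=6,i=5: odd sum, res = 101-5 = 96
p=6,i=6: even sum, res = 96+36 = 132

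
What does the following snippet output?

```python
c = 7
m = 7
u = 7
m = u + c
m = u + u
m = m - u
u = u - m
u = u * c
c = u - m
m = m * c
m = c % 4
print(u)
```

m = 7+7 = 14
m = 7+7 = 14
m = 14-7 = 7
u = 7-7 = 0
u = 0*7 = 0
c = 0-7 = -7
m = 7*(-7) = -49
m = (-7)%4 = 1

0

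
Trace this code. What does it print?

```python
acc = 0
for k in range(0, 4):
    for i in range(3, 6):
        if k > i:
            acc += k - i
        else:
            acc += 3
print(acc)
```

36

k=0,i=3: not 0>3, acc = 0+3 = 3
k=0,i=4: not 0>4, acc = 3+3 = 6
k=0,i=5: not 0>5, acc = 6+3 = 9
k=1,i=3: not 1>3, acc = 9+3 = 12
k=1,i=4: not 1>4, acc = 12+3 = 15
k=1,i=5: not 1>5, acc = 15+3 = 18
k=2,i=3: not 2>3, acc = 18+3 = 21
k=2,i=4: not 2>4, acc = 21+3 = 24
k=2,i=5: not 2>5, acc = 24+3 = 27
k=3,i=3: not 3>3, acc = 27+3 = 30
k=3,i=4: not 3>4, acc = 30+3 = 33
k=3,i=5: not 3>5, acc = 33+3 = 36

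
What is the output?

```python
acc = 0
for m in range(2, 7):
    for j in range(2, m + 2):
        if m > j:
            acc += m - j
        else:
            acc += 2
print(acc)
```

m=2,j=2: not 2>2, acc = 0+2 = 2
m=2,j=3: not 2>3, acc = 2+2 = 4
m=3,j=2: 3>2, acc = 4+1 = 5
m=3,j=3: not 3>3, acc = 5+2 = 7
m=3,j=4: not 3>4, acc = 7+2 = 9
m=4,j=2: 4>2, acc = 9+2 = 11
m=4,j=3: 4>3, acc = 11+1 = 12
m=4,j=4: not 4>4, acc = 12+2 = 14
m=4,j=5: not 4>5, acc = 14+2 = 16
m=5,j=2: 5>2, acc = 16+3 = 19
m=5,j=3: 5>3, acc = 19+2 = 21
m=5,j=4: 5>4, acc = 21+1 = 22
m=5,j=5: not 5>5, acc = 22+2 = 24
m=5,j=6: not 5>6, acc = 24+2 = 26
m=6,j=2: 6>2, acc = 26+4 = 30
m=6,j=3: 6>3, acc = 30+3 = 33
m=6,j=4: 6>4, acc = 33+2 = 35
m=6,j=5: 6>5, acc = 35+1 = 36
m=6,j=6: not 6>6, acc = 36+2 = 38
m=6,j=7: not 6>7, acc = 38+2 = 40

40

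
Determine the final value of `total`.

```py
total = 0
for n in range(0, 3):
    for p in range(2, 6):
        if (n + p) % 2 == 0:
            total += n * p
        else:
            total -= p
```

n=0,p=2: even sum, total = 0+0 = 0
n=0,p=3: odd sum, total = 0-3 = -3
n=0,p=4: even sum, total = (-3)+0 = -3
n=0,p=5: odd sum, total = (-3)-5 = -8
n=1,p=2: odd sum, total = (-8)-2 = -10
n=1,p=3: even sum, total = (-10)+3 = -7
n=1,p=4: odd sum, total = (-7)-4 = -11
n=1,p=5: even sum, total = (-11)+5 = -6
n=2,p=2: even sum, total = (-6)+4 = -2
n=2,p=3: odd sum, total = (-2)-3 = -5
n=2,p=4: even sum, total = (-5)+8 = 3
n=2,p=5: odd sum, total = 3-5 = -2

-2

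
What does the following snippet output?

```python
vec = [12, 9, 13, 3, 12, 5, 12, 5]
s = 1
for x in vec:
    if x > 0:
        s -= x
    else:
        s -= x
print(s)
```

x=12: >0, s = 1-12 = -11
x=9: >0, s = (-11)-9 = -20
x=13: >0, s = (-20)-13 = -33
x=3: >0, s = (-33)-3 = -36
x=12: >0, s = (-36)-12 = -48
x=5: >0, s = (-48)-5 = -53
x=12: >0, s = (-53)-12 = -65
x=5: >0, s = (-65)-5 = -70

-70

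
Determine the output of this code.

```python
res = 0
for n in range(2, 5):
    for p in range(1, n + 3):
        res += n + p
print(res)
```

n=2,p=1: res = 0+3 = 3
n=2,p=2: res = 3+4 = 7
n=2,p=3: res = 7+5 = 12
n=2,p=4: res = 12+6 = 18
n=3,p=1: res = 18+4 = 22
n=3,p=2: res = 22+5 = 27
n=3,p=3: res = 27+6 = 33
n=3,p=4: res = 33+7 = 40
n=3,p=5: res = 40+8 = 48
n=4,p=1: res = 48+5 = 53
n=4,p=2: res = 53+6 = 59
n=4,p=3: res = 59+7 = 66
n=4,p=4: res = 66+8 = 74
n=4,p=5: res = 74+9 = 83
n=4,p=6: res = 83+10 = 93

93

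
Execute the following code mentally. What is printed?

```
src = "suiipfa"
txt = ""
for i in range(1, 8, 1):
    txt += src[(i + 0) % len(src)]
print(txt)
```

uiipfas

i=1: add src[1]='u' → 'u'
i=2: add src[2]='i' → 'ui'
i=3: add src[3]='i' → 'uii'
i=4: add src[4]='p' → 'uiip'
i=5: add src[5]='f' → 'uiipf'
i=6: add src[6]='a' → 'uiipfa'
i=7: add src[0]='s' → 'uiipfas'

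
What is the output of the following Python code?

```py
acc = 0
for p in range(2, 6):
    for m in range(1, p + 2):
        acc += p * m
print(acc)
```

p=2,m=1: acc = 0+2 = 2
p=2,m=2: acc = 2+4 = 6
p=2,m=3: acc = 6+6 = 12
p=3,m=1: acc = 12+3 = 15
p=3,m=2: acc = 15+6 = 21
p=3,m=3: acc = 21+9 = 30
p=3,m=4: acc = 30+12 = 42
p=4,m=1: acc = 42+4 = 46
p=4,m=2: acc = 46+8 = 54
p=4,m=3: acc = 54+12 = 66
p=4,m=4: acc = 66+16 = 82
p=4,m=5: acc = 82+20 = 102
p=5,m=1: acc = 102+5 = 107
p=5,m=2: acc = 107+10 = 117
p=5,m=3: acc = 117+15 = 132
p=5,m=4: acc = 132+20 = 152
p=5,m=5: acc = 152+25 = 177
p=5,m=6: acc = 177+30 = 207

207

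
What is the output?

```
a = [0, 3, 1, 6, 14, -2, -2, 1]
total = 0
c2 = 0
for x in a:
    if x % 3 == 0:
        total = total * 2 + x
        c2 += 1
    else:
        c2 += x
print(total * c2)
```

x=0: %3==0, total = 0*2+0 = 0; c2=1
x=3: %3==0, total = 0*2+3 = 3; c2=2
x=1: not %3==0; c2=3
x=6: %3==0, total = 3*2+6 = 12; c2=4
x=14: not %3==0; c2=18
x=-2: not %3==0; c2=16
x=-2: not %3==0; c2=14
x=1: not %3==0; c2=15
total*c2 = 12*15 = 180

180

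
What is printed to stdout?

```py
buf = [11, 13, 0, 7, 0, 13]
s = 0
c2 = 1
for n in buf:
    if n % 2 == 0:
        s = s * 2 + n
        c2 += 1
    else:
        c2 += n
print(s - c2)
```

n=11: not even; c2=12
n=13: not even; c2=25
n=0: even, s = 0*2+0 = 0; c2=26
n=7: not even; c2=33
n=0: even, s = 0*2+0 = 0; c2=34
n=13: not even; c2=47
s-c2 = 0-47 = -47

-47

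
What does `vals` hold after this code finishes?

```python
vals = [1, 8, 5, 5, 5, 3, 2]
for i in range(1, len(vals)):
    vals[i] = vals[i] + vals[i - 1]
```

[1, 9, 14, 19, 24, 27, 29]

i=1: vals[1] = 8+1 = 9 → [1, 9, 5, 5, 5, 3, 2]
i=2: vals[2] = 5+9 = 14 → [1, 9, 14, 5, 5, 3, 2]
i=3: vals[3] = 5+14 = 19 → [1, 9, 14, 19, 5, 3, 2]
i=4: vals[4] = 5+19 = 24 → [1, 9, 14, 19, 24, 3, 2]
i=5: vals[5] = 3+24 = 27 → [1, 9, 14, 19, 24, 27, 2]
i=6: vals[6] = 2+27 = 29 → [1, 9, 14, 19, 24, 27, 29]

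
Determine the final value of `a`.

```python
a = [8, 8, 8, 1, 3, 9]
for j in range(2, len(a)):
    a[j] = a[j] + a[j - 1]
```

[8, 8, 16, 17, 20, 29]

j=2: a[2] = 8+8 = 16 → [8, 8, 16, 1, 3, 9]
j=3: a[3] = 1+16 = 17 → [8, 8, 16, 17, 3, 9]
j=4: a[4] = 3+17 = 20 → [8, 8, 16, 17, 20, 9]
j=5: a[5] = 9+20 = 29 → [8, 8, 16, 17, 20, 29]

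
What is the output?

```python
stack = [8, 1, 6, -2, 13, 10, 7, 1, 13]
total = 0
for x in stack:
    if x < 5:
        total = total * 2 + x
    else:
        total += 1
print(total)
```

20

x=8: not <5, total = 0+1 = 1
x=1: <5, total = 1*2+1 = 3
x=6: not <5, total = 3+1 = 4
x=-2: <5, total = 4*2+(-2) = 6
x=13: not <5, total = 6+1 = 7
x=10: not <5, total = 7+1 = 8
x=7: not <5, total = 8+1 = 9
x=1: <5, total = 9*2+1 = 19
x=13: not <5, total = 19+1 = 20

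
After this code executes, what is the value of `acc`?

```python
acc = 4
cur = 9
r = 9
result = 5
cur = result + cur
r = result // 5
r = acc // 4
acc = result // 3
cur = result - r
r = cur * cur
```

cur = 5+9 = 14
r = 5//5 = 1
r = 4//4 = 1
acc = 5//3 = 1
cur = 5-1 = 4
r = 4*4 = 16

1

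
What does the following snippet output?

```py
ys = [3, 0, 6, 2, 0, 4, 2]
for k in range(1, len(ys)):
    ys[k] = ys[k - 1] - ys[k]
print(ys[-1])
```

k=1: ys[1] = 3-0 = 3 → [3, 3, 6, 2, 0, 4, 2]
k=2: ys[2] = 3-6 = -3 → [3, 3, -3, 2, 0, 4, 2]
k=3: ys[3] = (-3)-2 = -5 → [3, 3, -3, -5, 0, 4, 2]
k=4: ys[4] = (-5)-0 = -5 → [3, 3, -3, -5, -5, 4, 2]
k=5: ys[5] = (-5)-4 = -9 → [3, 3, -3, -5, -5, -9, 2]
k=6: ys[6] = (-9)-2 = -11 → [3, 3, -3, -5, -5, -9, -11]

-11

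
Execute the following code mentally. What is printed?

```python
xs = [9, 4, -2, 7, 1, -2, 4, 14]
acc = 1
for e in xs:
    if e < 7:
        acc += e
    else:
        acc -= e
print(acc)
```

-24

e=9: not <7, acc = 1-9 = -8
e=4: <7, acc = (-8)+4 = -4
e=-2: <7, acc = (-4)+(-2) = -6
e=7: not <7, acc = (-6)-7 = -13
e=1: <7, acc = (-13)+1 = -12
e=-2: <7, acc = (-12)+(-2) = -14
e=4: <7, acc = (-14)+4 = -10
e=14: not <7, acc = (-10)-14 = -24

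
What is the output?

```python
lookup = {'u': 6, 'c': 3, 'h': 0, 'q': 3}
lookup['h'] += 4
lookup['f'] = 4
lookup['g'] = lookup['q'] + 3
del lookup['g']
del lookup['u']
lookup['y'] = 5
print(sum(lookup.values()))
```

19

lookup['h'] = 0+4 = 4 → {'u': 6, 'c': 3, 'h': 4, 'q': 3}
lookup['f'] = 4 → {'u': 6, 'c': 3, 'h': 4, 'q': 3, 'f': 4}
lookup['g'] = lookup['q']+3 = 6 → {'u': 6, 'c': 3, 'h': 4, 'q': 3, 'f': 4, 'g': 6}
del 'g' → {'u': 6, 'c': 3, 'h': 4, 'q': 3, 'f': 4}
del 'u' → {'c': 3, 'h': 4, 'q': 3, 'f': 4}
lookup['y'] = 5 → {'c': 3, 'h': 4, 'q': 3, 'f': 4, 'y': 5}
sum of values = 19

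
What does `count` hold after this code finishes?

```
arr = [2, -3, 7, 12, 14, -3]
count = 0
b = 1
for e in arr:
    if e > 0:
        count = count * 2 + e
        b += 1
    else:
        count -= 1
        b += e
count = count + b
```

e=2: >0, count = 0*2+2 = 2; b=2
e=-3: not >0, count = 2-1 = 1; b=-1
e=7: >0, count = 1*2+7 = 9; b=0
e=12: >0, count = 9*2+12 = 30; b=1
e=14: >0, count = 30*2+14 = 74; b=2
e=-3: not >0, count = 74-1 = 73; b=-1
count+b = 73+(-1) = 72

72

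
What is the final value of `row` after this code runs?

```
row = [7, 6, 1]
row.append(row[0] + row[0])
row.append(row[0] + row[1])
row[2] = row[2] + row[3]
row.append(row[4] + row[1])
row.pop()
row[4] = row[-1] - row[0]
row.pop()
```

[7, 6, 15, 14]

append row[0]+row[0] = 7+7 = 14 → [7, 6, 1, 14]
append row[0]+row[1] = 7+6 = 13 → [7, 6, 1, 14, 13]
row[2] = row[2]+row[3] = 1+14 = 15 → [7, 6, 15, 14, 13]
append row[4]+row[1] = 13+6 = 19 → [7, 6, 15, 14, 13, 19]
pop() removes 19 → [7, 6, 15, 14, 13]
row[4] = row[-1]-row[0] = 13-7 = 6 → [7, 6, 15, 14, 6]
pop() removes 6 → [7, 6, 15, 14]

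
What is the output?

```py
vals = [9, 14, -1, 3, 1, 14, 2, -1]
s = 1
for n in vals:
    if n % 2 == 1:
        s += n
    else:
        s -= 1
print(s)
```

9

n=9: odd, s = 1+9 = 10
n=14: not odd, s = 10-1 = 9
n=-1: odd, s = 9+(-1) = 8
n=3: odd, s = 8+3 = 11
n=1: odd, s = 11+1 = 12
n=14: not odd, s = 12-1 = 11
n=2: not odd, s = 11-1 = 10
n=-1: odd, s = 10+(-1) = 9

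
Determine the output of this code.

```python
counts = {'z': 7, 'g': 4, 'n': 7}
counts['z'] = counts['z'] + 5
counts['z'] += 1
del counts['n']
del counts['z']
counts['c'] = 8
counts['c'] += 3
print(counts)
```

{'g': 4, 'c': 11}

counts['z'] = counts['z']+5 = 12 → {'z': 12, 'g': 4, 'n': 7}
counts['z'] = 12+1 = 13 → {'z': 13, 'g': 4, 'n': 7}
del 'n' → {'z': 13, 'g': 4}
del 'z' → {'g': 4}
counts['c'] = 8 → {'g': 4, 'c': 8}
counts['c'] = 8+3 = 11 → {'g': 4, 'c': 11}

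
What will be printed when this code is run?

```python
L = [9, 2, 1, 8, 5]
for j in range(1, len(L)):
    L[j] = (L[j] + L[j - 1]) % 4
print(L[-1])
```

1

j=1: L[1] = (2+9)%4 = 3 → [9, 3, 1, 8, 5]
j=2: L[2] = (1+3)%4 = 0 → [9, 3, 0, 8, 5]
j=3: L[3] = (8+0)%4 = 0 → [9, 3, 0, 0, 5]
j=4: L[4] = (5+0)%4 = 1 → [9, 3, 0, 0, 1]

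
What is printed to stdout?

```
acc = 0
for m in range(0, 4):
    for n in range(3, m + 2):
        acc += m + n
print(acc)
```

m=2,n=3: acc = 0+5 = 5
m=3,n=3: acc = 5+6 = 11
m=3,n=4: acc = 11+7 = 18

18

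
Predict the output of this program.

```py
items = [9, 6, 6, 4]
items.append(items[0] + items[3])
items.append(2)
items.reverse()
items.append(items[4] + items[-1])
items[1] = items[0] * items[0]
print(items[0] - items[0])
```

append items[0]+items[3] = 9+4 = 13 → [9, 6, 6, 4, 13]
append 2 → [9, 6, 6, 4, 13, 2]
reverse → [2, 13, 4, 6, 6, 9]
append items[4]+items[-1] = 6+9 = 15 → [2, 13, 4, 6, 6, 9, 15]
items[1] = items[0]*items[0] = 2*2 = 4 → [2, 4, 4, 6, 6, 9, 15]
items[0]-items[0] = 2-2 = 0

0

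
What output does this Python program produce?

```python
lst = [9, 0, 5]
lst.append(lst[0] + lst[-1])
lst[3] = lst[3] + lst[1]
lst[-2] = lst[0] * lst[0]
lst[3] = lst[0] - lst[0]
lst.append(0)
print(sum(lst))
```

append lst[0]+lst[-1] = 9+5 = 14 → [9, 0, 5, 14]
lst[3] = lst[3]+lst[1] = 14+0 = 14 → [9, 0, 5, 14]
lst[-2] = lst[0]*lst[0] = 9*9 = 81 → [9, 0, 81, 14]
lst[3] = lst[0]-lst[0] = 9-9 = 0 → [9, 0, 81, 0]
append 0 → [9, 0, 81, 0, 0]
sum = 90

90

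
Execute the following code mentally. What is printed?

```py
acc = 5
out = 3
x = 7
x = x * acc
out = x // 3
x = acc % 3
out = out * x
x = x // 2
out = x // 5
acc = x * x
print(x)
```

1

x = 7*5 = 35
out = 35//3 = 11
x = 5%3 = 2
out = 11*2 = 22
x = 2//2 = 1
out = 1//5 = 0
acc = 1*1 = 1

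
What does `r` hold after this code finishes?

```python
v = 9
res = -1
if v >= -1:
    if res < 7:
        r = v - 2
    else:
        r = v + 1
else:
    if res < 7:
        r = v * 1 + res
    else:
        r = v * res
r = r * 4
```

v=9, res=-1
v >= -1 is True; res < 7 is True
→ r = v - 2 = 7
r = 7*4 = 28

28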